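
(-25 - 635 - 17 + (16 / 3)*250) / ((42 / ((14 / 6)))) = 1969 / 54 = 36.46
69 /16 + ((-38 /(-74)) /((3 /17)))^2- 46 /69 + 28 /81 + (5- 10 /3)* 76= 139.13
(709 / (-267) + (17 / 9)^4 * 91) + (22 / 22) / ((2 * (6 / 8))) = 675275282 / 583929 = 1156.43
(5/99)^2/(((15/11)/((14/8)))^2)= 49/11664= 0.00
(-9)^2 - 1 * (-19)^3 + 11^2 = 7061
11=11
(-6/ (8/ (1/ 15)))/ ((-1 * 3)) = 1/ 60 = 0.02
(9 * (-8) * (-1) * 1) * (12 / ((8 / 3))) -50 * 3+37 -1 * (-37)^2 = -1158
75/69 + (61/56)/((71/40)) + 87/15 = 428699/57155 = 7.50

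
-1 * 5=-5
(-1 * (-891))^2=793881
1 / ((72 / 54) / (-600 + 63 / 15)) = -8937 / 20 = -446.85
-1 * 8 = -8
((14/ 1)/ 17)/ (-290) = -7/ 2465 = -0.00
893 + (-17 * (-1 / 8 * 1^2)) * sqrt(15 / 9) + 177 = 1072.74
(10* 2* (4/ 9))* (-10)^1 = -800/ 9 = -88.89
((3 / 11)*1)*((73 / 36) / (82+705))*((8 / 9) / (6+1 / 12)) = 8 / 77913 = 0.00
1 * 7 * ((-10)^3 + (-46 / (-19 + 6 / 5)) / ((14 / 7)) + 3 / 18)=-3732547 / 534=-6989.79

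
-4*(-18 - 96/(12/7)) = 296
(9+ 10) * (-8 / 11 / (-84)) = 38 / 231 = 0.16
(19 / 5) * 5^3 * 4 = 1900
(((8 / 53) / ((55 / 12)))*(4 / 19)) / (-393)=-0.00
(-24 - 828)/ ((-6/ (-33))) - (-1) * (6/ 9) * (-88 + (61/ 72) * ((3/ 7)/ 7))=-8369531/ 1764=-4744.63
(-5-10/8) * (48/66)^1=-50/11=-4.55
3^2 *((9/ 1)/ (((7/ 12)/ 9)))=8748/ 7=1249.71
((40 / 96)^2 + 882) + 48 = 133945 / 144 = 930.17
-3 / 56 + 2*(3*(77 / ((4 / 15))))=97017 / 56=1732.45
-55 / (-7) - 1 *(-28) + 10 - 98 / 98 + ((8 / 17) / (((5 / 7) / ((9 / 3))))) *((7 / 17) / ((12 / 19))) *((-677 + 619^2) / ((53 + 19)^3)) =21792388937 / 471925440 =46.18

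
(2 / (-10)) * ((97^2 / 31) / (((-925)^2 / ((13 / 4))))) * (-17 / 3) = 2079389 / 1591462500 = 0.00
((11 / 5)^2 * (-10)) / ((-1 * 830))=121 / 2075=0.06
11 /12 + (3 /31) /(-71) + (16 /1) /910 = 11210921 /12017460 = 0.93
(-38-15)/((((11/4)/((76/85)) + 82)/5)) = -80560/25863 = -3.11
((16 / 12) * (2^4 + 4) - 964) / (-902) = 1406 / 1353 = 1.04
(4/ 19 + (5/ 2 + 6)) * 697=230707/ 38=6071.24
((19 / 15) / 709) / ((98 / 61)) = 1159 / 1042230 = 0.00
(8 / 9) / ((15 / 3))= 0.18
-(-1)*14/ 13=14/ 13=1.08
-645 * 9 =-5805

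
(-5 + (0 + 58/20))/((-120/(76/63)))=19/900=0.02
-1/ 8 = -0.12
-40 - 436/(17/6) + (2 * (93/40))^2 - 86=-1756167/6800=-258.26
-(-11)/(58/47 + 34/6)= 1551/973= 1.59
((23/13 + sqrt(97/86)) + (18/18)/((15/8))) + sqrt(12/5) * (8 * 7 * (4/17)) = sqrt(8342)/86 + 449/195 + 448 * sqrt(15)/85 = 23.78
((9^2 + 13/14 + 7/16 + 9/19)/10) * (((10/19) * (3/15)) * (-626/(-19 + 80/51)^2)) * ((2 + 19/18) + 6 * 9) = -16376574176937/159771293360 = -102.50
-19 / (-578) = 19 / 578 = 0.03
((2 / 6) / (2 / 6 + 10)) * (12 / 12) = 0.03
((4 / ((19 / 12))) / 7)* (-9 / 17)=-432 / 2261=-0.19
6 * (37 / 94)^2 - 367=-1617299 / 4418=-366.07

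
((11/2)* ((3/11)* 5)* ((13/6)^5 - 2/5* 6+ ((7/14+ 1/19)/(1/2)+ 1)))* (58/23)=1016598103/1132704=897.50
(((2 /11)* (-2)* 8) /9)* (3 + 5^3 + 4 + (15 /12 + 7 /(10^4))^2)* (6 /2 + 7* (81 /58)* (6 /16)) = -14389210267 /50000000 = -287.78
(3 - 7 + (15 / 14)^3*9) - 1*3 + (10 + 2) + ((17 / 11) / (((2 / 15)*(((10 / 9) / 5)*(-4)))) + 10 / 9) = 4.14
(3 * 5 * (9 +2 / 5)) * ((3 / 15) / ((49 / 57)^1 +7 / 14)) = 16074 / 775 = 20.74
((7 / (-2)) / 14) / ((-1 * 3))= 1 / 12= 0.08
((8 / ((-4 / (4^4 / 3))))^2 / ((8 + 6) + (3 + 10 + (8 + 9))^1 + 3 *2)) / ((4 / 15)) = 32768 / 15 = 2184.53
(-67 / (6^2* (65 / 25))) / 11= -335 / 5148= -0.07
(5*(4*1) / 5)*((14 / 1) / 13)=56 / 13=4.31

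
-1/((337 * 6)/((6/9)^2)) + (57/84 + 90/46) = 15439715/5859756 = 2.63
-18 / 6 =-3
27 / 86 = 0.31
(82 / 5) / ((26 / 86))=3526 / 65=54.25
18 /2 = 9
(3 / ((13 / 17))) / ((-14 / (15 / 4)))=-765 / 728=-1.05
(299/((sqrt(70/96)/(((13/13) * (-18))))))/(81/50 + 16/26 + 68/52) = -2798640 * sqrt(105)/16121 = -1778.89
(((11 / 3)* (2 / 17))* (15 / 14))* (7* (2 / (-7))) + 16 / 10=402 / 595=0.68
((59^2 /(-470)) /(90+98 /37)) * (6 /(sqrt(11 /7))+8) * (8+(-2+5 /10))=-1674361 /402790 -5023083 * sqrt(77) /17722760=-6.64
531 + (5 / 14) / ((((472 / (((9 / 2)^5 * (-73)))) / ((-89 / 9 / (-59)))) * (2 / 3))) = 12610007793 / 24951808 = 505.37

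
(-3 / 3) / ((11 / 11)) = -1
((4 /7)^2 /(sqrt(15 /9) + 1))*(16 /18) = -64 /147 + 64*sqrt(15) /441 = 0.13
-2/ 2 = -1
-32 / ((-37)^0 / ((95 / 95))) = -32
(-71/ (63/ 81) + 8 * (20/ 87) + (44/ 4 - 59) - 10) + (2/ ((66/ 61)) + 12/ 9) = -966430/ 6699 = -144.26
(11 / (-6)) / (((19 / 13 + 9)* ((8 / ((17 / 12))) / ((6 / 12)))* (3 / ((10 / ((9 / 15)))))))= -3575 / 41472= -0.09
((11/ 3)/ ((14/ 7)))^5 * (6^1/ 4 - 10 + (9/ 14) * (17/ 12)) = -68446675/ 435456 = -157.18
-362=-362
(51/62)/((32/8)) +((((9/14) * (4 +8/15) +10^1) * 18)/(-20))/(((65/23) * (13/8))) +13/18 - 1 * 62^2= -1269268198267/330057000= -3845.60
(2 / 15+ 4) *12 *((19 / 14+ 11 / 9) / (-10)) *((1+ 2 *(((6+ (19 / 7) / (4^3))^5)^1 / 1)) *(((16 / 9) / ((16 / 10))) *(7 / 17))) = -97638709963014935455 / 1035410985713664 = -94299.47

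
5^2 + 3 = 28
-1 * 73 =-73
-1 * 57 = -57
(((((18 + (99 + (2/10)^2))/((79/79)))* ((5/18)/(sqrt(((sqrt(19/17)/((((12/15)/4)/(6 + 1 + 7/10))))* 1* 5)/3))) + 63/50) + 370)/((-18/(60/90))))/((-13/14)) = 14.97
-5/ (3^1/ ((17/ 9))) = -85/ 27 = -3.15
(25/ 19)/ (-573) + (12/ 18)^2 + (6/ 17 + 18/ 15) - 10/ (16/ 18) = -102773377/ 11104740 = -9.25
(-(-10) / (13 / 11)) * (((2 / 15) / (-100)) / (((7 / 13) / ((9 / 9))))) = -11 / 525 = -0.02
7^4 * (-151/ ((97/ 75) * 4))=-27191325/ 388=-70080.73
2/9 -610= -5488/9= -609.78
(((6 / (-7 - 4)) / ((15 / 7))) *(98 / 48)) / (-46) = 343 / 30360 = 0.01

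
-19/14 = -1.36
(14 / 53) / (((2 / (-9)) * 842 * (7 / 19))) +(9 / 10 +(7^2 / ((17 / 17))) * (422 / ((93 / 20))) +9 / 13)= 600018935134 / 134882085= 4448.47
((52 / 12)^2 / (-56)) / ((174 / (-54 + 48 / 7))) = 9295 / 102312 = 0.09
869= 869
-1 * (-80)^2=-6400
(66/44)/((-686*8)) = -0.00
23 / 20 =1.15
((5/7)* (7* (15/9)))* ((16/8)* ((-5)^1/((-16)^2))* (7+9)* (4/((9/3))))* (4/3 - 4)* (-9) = -500/3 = -166.67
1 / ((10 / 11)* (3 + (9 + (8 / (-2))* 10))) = -11 / 280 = -0.04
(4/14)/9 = 0.03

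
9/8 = 1.12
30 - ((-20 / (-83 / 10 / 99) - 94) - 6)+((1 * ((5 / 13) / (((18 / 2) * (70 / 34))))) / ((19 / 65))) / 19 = -204907375 / 1887669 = -108.55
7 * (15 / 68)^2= 1575 / 4624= 0.34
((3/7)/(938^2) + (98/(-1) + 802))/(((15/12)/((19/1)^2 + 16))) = 326924691119/1539727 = 212326.40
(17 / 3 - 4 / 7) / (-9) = -107 / 189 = -0.57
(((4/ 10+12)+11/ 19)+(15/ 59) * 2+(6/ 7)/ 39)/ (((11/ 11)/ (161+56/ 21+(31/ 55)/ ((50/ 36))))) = 245447818477/ 110735625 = 2216.52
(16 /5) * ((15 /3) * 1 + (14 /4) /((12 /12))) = 27.20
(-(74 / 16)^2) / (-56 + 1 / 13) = 17797 / 46528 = 0.38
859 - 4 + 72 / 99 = 9413 / 11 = 855.73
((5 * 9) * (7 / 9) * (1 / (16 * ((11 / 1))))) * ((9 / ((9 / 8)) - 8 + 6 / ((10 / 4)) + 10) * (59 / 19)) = 12803 / 1672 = 7.66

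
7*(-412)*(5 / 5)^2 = -2884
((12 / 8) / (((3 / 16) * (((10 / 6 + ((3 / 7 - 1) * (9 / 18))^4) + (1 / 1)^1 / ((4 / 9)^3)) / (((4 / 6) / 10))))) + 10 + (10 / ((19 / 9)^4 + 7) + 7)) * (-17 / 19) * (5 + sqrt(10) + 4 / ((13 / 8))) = -76195381587957127 / 655434416840060 - 785519397813991 * sqrt(10) / 50418032064620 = -165.52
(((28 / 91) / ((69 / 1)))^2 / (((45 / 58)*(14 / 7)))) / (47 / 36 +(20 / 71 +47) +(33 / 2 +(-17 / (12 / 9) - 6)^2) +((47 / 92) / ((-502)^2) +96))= 16604039552 / 664223025578040045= 0.00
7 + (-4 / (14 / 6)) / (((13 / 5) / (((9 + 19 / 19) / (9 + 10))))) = 11503 / 1729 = 6.65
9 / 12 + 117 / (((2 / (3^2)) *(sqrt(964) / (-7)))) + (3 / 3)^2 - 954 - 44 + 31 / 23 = -91531 / 92 - 7371 *sqrt(241) / 964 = -1113.60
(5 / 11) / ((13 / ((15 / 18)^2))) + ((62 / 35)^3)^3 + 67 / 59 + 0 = 4139412411033074691689 / 23938831565085937500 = 172.92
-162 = -162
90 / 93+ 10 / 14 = 365 / 217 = 1.68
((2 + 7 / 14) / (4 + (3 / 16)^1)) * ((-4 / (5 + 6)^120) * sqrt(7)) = -160 * sqrt(7) / 6211507610794614152560880635110987672600395900305501529239600127864214528623913786819643055578752369646402404183703824106898467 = -0.00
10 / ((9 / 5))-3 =2.56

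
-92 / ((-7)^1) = 92 / 7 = 13.14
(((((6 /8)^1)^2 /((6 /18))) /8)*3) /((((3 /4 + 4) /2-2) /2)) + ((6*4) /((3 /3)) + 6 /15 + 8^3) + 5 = 21791 /40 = 544.78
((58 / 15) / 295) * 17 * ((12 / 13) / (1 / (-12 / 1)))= -47328 / 19175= -2.47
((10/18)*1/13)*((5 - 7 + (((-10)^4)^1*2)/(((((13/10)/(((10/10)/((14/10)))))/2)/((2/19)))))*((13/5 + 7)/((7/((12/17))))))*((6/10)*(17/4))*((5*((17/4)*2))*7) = 1630589136/22477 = 72544.79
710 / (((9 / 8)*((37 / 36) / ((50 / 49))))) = 626.59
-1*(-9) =9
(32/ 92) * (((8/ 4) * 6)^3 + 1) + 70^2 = 126532/ 23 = 5501.39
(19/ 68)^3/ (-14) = -6859/ 4402048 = -0.00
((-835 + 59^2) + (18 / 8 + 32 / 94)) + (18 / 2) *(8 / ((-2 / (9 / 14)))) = 3455089 / 1316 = 2625.45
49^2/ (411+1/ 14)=33614/ 5755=5.84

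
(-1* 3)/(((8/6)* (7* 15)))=-0.02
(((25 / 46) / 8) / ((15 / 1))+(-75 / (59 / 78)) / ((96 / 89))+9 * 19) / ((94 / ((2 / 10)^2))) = 1287769 / 38267400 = 0.03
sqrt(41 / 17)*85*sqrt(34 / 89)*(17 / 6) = 1445*sqrt(7298) / 534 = 231.17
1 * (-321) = -321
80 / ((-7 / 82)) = -6560 / 7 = -937.14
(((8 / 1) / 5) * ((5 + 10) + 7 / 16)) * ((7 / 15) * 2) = 1729 / 75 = 23.05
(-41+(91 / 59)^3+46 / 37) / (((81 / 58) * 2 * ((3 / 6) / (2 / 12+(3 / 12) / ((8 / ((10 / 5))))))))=-43739745929 / 7386250356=-5.92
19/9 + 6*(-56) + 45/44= -332.87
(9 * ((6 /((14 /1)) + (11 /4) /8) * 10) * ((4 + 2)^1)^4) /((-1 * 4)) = -630585 /28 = -22520.89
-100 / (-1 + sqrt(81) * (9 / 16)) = -320 / 13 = -24.62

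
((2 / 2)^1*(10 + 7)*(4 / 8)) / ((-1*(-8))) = 17 / 16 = 1.06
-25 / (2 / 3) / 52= -0.72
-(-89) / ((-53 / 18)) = -30.23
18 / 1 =18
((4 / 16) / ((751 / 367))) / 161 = 367 / 483644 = 0.00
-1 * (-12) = 12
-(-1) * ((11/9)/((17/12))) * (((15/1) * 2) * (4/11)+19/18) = 4738/459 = 10.32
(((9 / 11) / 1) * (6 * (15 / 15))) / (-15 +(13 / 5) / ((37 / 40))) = -1998 / 4961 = -0.40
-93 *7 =-651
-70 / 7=-10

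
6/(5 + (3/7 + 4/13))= 91/87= 1.05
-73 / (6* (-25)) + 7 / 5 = 283 / 150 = 1.89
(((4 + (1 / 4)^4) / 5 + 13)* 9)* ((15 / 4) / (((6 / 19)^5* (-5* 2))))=-8748057767 / 589824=-14831.64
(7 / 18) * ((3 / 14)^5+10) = 5378483 / 1382976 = 3.89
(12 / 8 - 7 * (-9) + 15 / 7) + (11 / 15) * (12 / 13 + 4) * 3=70501 / 910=77.47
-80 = -80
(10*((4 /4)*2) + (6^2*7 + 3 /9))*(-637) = -520429 /3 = -173476.33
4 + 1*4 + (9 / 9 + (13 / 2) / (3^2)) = 175 / 18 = 9.72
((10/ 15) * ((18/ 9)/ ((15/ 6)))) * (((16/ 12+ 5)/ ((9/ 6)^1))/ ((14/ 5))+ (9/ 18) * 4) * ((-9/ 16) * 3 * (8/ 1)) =-884/ 35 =-25.26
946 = 946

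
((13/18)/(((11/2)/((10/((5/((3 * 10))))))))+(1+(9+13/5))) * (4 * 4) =54064/165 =327.66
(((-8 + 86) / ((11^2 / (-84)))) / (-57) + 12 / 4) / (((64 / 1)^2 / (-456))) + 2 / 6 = -19777 / 185856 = -0.11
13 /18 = 0.72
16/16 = 1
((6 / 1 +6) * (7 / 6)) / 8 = 7 / 4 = 1.75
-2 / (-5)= 2 / 5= 0.40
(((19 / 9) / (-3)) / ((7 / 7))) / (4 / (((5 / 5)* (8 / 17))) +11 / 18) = -19 / 246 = -0.08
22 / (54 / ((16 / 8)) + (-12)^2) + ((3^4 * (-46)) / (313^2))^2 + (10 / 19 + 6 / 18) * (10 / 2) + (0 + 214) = 358494469224307 / 1641245168331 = 218.43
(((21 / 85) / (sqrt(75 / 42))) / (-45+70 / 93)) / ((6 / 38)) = -12369*sqrt(14) / 1748875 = -0.03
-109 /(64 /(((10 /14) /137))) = -545 /61376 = -0.01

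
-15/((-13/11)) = 165/13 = 12.69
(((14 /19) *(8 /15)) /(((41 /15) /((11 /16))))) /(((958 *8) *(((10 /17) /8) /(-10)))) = -1309 /746282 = -0.00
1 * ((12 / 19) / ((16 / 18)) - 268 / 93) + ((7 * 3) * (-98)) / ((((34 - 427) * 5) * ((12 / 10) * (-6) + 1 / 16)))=-612737257 / 264346734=-2.32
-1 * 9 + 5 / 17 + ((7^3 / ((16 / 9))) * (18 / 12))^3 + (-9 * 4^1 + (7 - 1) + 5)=13502742015813 / 557056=24239469.67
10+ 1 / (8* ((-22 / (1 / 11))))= 19359 / 1936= 10.00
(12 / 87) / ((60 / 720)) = 48 / 29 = 1.66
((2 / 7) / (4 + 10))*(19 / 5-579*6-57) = -17636 / 245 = -71.98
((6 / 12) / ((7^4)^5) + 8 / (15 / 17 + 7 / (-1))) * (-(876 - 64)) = 157350349138890865218 / 148185637409850859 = 1061.85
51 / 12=17 / 4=4.25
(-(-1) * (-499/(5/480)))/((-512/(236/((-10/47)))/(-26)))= 53965353/20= 2698267.65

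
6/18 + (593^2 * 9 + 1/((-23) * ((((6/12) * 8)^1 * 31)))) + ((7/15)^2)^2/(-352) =40211397929113087/12705660000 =3164841.33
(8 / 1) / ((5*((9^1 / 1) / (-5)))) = -8 / 9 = -0.89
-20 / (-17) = 20 / 17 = 1.18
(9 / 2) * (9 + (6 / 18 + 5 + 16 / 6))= 153 / 2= 76.50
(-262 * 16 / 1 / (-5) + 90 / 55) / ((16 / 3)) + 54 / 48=34899 / 220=158.63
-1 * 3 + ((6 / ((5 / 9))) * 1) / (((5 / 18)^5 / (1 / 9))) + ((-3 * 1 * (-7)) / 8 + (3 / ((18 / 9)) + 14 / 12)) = 272957167 / 375000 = 727.89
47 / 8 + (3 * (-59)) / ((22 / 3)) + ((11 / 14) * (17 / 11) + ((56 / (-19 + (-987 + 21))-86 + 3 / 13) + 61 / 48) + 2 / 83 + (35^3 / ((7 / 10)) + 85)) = 240534937682821 / 3928164240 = 61233.42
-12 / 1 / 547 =-12 / 547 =-0.02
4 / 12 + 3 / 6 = 5 / 6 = 0.83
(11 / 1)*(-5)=-55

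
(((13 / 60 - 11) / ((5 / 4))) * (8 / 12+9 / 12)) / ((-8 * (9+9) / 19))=208981 / 129600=1.61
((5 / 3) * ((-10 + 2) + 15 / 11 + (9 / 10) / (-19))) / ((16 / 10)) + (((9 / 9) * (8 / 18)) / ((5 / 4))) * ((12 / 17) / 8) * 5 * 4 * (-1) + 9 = 240523 / 170544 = 1.41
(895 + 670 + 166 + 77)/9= 1808/9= 200.89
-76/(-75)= 76/75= 1.01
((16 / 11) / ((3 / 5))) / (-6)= -40 / 99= -0.40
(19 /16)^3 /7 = 6859 /28672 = 0.24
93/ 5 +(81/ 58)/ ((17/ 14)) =48684/ 2465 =19.75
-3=-3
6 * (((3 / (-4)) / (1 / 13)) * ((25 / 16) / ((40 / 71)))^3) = -5234448375 / 4194304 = -1247.99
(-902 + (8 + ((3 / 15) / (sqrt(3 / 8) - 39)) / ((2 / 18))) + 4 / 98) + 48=-840485164 / 993475 - 6*sqrt(6) / 20275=-846.01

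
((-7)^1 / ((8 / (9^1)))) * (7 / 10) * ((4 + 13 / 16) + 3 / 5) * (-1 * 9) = 1718577 / 6400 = 268.53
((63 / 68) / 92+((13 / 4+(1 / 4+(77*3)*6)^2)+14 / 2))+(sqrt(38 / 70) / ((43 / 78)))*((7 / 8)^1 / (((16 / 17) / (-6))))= 6011075481 / 3128 - 1989*sqrt(665) / 6880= 1921691.87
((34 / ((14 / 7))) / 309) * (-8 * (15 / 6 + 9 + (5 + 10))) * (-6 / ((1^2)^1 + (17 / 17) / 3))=5406 / 103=52.49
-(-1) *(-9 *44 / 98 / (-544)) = 99 / 13328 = 0.01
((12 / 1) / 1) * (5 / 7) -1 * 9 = -3 / 7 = -0.43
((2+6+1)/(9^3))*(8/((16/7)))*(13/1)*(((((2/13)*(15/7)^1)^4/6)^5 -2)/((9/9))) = -1516449130501735744921060870527242650801/1349806368908158366726902395744029172691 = -1.12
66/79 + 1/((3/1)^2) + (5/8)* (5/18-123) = -861787/11376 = -75.75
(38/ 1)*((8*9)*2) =5472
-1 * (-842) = 842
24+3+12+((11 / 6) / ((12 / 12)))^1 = 245 / 6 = 40.83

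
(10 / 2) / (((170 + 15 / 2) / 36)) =72 / 71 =1.01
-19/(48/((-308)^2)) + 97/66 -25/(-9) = -7434125/198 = -37546.09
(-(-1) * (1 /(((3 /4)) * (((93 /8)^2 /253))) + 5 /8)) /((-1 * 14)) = -647879 /2906064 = -0.22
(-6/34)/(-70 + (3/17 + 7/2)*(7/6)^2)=216/79555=0.00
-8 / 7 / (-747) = 8 / 5229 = 0.00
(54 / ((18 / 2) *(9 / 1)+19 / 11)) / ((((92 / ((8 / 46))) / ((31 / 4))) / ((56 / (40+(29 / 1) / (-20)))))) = 24552 / 1767389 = 0.01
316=316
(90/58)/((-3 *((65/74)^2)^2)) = -89959728/103533625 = -0.87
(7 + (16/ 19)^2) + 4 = 4227/ 361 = 11.71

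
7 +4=11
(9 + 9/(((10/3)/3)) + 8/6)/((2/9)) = 1659/20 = 82.95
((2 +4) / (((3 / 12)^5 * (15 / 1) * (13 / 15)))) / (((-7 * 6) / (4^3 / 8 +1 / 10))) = -41472 / 455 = -91.15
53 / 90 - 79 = -7057 / 90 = -78.41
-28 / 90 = -14 / 45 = -0.31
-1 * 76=-76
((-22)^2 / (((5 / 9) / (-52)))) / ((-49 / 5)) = 4622.69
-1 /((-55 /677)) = 677 /55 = 12.31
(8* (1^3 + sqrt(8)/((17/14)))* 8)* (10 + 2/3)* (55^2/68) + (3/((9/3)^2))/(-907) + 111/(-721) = 337609322272/11117099 + 43366400* sqrt(2)/867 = 101105.90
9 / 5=1.80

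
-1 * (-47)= 47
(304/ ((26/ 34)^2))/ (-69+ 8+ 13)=-5491/ 507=-10.83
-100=-100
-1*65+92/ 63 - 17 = -5074/ 63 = -80.54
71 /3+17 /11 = 832 /33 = 25.21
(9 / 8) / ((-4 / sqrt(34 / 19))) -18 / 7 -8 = -74 / 7 -9 * sqrt(646) / 608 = -10.95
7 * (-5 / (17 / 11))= -385 / 17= -22.65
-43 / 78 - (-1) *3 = 191 / 78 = 2.45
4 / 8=1 / 2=0.50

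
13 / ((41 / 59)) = 767 / 41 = 18.71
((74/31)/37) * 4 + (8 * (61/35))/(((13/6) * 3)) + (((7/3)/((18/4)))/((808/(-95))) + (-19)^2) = 55902857483/153857340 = 363.34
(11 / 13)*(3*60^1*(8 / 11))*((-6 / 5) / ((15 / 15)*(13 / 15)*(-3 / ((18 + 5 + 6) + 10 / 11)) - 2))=2842560 / 44629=63.69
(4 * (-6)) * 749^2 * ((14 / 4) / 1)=-47124084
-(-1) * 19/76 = 1/4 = 0.25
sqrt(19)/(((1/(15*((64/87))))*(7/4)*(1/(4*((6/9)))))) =10240*sqrt(19)/609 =73.29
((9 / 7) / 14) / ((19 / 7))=0.03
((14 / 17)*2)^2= 784 / 289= 2.71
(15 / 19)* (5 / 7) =75 / 133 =0.56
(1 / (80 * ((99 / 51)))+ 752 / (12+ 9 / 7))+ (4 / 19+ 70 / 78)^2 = 866323926349 / 14978929680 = 57.84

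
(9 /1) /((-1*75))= -3 /25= -0.12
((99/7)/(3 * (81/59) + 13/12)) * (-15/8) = -262845/51562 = -5.10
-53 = -53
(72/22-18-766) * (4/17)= -34352/187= -183.70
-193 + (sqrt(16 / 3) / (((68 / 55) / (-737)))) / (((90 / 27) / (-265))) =-193 + 2148355* sqrt(3) / 34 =109249.94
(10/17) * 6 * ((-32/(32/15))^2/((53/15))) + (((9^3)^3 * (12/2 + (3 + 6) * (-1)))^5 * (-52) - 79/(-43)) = 4272831715462783456436098372948527482927913958136731/38743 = 110286547646356334213563700000000000000000000000.00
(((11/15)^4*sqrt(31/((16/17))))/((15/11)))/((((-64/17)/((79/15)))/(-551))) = 119176612643*sqrt(527)/2916000000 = 938.23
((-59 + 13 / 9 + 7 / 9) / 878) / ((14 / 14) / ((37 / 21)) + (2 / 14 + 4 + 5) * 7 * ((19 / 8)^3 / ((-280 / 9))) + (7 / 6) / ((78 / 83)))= 275285920 / 109614568061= 0.00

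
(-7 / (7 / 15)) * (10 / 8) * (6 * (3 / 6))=-56.25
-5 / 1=-5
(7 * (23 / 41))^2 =25921 / 1681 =15.42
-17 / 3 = -5.67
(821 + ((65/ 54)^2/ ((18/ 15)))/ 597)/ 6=8575458077/ 62670672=136.83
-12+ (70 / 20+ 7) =-3 / 2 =-1.50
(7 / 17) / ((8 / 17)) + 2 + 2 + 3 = 63 / 8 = 7.88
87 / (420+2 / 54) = 0.21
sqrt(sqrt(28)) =sqrt(2) * 7^(1 / 4) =2.30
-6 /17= -0.35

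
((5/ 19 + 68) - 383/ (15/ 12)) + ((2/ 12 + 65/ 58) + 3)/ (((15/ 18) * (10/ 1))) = -3273248/ 13775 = -237.62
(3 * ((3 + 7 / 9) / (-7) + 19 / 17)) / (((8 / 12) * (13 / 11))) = 2.20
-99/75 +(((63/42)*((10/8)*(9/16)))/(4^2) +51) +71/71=2598191/51200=50.75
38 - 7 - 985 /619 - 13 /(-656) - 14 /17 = 197462911 /6903088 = 28.61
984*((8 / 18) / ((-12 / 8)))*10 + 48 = -25808 / 9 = -2867.56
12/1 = 12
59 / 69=0.86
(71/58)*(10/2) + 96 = 5923/58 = 102.12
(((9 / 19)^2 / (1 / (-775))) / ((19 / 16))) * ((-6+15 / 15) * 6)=30132000 / 6859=4393.06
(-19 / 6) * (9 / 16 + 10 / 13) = -5263 / 1248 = -4.22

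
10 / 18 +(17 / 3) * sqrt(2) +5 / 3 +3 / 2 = 67 / 18 +17 * sqrt(2) / 3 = 11.74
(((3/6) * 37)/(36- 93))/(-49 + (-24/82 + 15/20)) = 3034/453777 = 0.01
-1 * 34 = -34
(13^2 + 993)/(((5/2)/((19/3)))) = 44156/15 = 2943.73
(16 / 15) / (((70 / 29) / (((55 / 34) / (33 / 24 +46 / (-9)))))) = -30624 / 160055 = -0.19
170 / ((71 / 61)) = 10370 / 71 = 146.06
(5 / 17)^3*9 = 1125 / 4913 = 0.23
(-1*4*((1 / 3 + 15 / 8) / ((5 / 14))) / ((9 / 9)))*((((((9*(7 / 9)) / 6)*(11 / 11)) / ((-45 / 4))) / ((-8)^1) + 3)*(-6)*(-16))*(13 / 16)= -7847021 / 1350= -5812.61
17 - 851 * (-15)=12782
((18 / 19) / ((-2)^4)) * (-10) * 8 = -90 / 19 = -4.74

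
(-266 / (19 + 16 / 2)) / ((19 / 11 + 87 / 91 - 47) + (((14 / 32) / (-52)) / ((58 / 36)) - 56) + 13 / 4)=247094848 / 2434665897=0.10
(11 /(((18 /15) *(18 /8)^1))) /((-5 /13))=-286 /27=-10.59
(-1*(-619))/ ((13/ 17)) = 10523/ 13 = 809.46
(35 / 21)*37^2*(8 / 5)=10952 / 3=3650.67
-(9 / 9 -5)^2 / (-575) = 16 / 575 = 0.03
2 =2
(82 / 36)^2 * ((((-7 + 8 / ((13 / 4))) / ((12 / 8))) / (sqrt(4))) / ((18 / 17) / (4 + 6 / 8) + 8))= -32034817 / 33561216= -0.95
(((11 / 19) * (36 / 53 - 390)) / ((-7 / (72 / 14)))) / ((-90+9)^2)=15928 / 631071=0.03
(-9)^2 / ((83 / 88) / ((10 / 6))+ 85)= 35640 / 37649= 0.95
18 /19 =0.95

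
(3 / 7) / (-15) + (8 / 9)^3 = 17191 / 25515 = 0.67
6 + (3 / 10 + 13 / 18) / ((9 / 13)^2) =29644 / 3645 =8.13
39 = 39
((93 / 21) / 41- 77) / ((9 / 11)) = -93.98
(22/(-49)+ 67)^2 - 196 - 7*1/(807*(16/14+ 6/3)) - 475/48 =480056725361/113672944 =4223.14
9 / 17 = 0.53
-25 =-25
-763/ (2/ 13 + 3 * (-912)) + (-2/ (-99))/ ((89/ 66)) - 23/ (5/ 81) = -17677322101/ 47480610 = -372.31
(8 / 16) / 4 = 1 / 8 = 0.12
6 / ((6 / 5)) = 5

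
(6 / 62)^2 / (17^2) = 9 / 277729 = 0.00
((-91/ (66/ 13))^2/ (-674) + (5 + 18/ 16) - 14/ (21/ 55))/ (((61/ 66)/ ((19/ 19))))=-22767028/ 678381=-33.56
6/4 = 3/2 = 1.50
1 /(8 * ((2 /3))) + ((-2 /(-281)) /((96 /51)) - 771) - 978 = -1748.81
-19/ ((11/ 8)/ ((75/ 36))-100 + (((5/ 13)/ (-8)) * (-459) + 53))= 49400/ 63109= 0.78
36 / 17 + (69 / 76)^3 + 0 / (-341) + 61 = 476605901 / 7462592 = 63.87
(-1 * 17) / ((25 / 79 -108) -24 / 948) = 1343 / 8509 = 0.16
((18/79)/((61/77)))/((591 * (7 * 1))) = 66/949343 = 0.00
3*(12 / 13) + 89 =1193 / 13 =91.77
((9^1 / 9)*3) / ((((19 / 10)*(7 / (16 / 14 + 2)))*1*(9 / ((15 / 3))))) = 1100 / 2793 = 0.39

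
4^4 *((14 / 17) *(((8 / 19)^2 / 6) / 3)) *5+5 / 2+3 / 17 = 1442539 / 110466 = 13.06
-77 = -77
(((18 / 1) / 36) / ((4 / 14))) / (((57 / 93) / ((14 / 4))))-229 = -33289 / 152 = -219.01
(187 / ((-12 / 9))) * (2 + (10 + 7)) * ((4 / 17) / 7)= -627 / 7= -89.57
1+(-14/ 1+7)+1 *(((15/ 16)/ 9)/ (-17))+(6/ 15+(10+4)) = 34247/ 4080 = 8.39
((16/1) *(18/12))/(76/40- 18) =-240/161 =-1.49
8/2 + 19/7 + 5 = 82/7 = 11.71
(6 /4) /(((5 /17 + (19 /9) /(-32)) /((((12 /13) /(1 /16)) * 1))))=1410048 /14521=97.10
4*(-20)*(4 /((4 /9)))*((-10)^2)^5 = -7200000000000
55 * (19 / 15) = 209 / 3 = 69.67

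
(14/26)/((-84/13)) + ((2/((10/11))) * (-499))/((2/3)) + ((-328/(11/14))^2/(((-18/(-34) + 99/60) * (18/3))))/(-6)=-62424392081/16138980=-3867.93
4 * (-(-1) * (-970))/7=-554.29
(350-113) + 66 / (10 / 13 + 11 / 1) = 12373 / 51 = 242.61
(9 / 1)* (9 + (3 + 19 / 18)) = 235 / 2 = 117.50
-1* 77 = -77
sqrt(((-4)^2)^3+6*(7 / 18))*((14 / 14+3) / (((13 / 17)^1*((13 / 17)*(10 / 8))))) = 350.32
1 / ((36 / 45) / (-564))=-705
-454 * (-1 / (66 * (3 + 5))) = 0.86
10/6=5/3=1.67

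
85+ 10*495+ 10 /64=161125 /32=5035.16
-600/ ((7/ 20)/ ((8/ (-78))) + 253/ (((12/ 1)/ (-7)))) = 144000/ 36239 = 3.97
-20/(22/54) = -540/11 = -49.09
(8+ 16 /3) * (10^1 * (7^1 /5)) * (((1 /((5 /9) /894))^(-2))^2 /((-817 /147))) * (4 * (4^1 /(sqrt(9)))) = -17150000 /642012437410962291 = -0.00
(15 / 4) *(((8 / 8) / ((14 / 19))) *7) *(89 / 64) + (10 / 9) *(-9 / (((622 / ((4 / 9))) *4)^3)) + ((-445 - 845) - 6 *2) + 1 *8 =-13972021453772677 / 11227386060288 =-1244.46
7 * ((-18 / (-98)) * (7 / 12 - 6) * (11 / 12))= -715 / 112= -6.38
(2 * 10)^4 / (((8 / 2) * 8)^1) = 5000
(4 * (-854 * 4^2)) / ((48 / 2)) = -6832 / 3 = -2277.33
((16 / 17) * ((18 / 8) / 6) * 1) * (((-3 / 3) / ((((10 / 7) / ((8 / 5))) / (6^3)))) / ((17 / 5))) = -36288 / 1445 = -25.11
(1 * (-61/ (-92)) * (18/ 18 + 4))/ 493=305/ 45356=0.01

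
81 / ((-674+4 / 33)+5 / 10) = -5346 / 44443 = -0.12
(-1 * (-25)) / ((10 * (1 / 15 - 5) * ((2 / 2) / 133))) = -9975 / 148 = -67.40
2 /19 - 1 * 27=-511 /19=-26.89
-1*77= -77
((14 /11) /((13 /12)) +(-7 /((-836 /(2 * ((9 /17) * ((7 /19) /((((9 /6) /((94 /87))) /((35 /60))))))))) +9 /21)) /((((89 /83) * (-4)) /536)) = -9539044672561 /47566309791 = -200.54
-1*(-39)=39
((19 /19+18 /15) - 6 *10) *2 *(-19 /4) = 5491 /10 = 549.10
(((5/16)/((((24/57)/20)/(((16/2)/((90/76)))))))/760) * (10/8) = 95/576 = 0.16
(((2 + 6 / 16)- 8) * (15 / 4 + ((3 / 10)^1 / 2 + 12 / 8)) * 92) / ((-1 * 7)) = 5589 / 14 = 399.21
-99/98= -1.01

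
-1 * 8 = -8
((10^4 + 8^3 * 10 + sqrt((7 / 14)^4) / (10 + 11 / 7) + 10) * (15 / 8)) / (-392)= -72.37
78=78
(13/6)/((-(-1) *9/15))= 65/18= 3.61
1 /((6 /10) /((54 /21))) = 30 /7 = 4.29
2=2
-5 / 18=-0.28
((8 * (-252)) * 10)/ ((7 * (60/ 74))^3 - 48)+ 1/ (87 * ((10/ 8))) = -18507467924/ 123787515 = -149.51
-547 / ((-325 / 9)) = 4923 / 325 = 15.15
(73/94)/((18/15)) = 365/564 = 0.65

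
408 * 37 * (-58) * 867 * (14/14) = -759117456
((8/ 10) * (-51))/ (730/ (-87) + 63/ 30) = 35496/ 5473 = 6.49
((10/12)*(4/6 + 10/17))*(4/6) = 320/459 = 0.70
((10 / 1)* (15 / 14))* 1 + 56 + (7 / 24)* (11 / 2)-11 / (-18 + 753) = 803249 / 11760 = 68.30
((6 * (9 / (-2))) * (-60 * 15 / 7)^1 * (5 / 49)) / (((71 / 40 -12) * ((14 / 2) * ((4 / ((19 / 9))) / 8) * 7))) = -20520000 / 6874063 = -2.99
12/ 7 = 1.71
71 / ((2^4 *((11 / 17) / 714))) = 430899 / 88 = 4896.58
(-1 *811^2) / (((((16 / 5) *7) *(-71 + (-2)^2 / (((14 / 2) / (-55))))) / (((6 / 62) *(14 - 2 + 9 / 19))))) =779399385 / 2252336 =346.04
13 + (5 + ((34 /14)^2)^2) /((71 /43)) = 37.10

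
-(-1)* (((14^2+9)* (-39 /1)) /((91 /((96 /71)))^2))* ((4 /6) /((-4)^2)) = -236160 /3211117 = -0.07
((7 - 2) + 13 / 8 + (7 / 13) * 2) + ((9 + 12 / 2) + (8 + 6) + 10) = 4857 / 104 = 46.70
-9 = -9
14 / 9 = 1.56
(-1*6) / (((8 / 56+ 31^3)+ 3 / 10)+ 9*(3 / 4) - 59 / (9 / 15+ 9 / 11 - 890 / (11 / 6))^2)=-74416742820 / 369580739268481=-0.00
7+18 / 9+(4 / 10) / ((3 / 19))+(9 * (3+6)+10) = 1538 / 15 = 102.53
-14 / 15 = -0.93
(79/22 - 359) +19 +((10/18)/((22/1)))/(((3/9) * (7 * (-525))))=-8159603/24255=-336.41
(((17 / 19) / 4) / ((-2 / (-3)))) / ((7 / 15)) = 765 / 1064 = 0.72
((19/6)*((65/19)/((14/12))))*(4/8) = 65/14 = 4.64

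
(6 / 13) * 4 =24 / 13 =1.85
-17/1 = -17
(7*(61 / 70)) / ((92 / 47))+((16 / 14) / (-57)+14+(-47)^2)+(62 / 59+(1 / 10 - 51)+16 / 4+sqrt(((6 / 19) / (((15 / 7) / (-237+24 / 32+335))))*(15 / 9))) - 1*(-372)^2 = -2949862743221 / 21657720+sqrt(315210) / 114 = -136198.83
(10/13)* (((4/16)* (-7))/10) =-7/52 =-0.13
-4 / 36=-1 / 9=-0.11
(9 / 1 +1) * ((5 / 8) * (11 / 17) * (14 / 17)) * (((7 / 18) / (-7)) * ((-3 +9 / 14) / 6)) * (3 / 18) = 3025 / 249696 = 0.01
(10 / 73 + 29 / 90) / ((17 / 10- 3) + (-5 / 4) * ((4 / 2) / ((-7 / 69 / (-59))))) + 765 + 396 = 77701020763 / 66925962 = 1161.00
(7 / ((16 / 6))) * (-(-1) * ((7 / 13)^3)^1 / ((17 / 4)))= 7203 / 74698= 0.10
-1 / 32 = -0.03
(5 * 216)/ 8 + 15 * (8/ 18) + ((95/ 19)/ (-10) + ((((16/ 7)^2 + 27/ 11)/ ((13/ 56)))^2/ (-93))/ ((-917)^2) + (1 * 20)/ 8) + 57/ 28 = 45668460664532767/ 313436642226708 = 145.70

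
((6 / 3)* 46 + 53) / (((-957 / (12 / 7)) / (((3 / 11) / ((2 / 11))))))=-30 / 77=-0.39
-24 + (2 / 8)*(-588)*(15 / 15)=-171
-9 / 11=-0.82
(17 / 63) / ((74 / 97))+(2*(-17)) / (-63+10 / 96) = 12586715 / 14074578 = 0.89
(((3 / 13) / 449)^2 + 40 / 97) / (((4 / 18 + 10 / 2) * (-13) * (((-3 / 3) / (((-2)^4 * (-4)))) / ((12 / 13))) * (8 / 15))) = -17662194283680 / 26250385367999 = -0.67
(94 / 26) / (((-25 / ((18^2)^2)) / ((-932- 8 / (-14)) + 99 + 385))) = 15452887104 / 2275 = 6792477.85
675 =675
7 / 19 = 0.37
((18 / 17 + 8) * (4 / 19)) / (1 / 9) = 5544 / 323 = 17.16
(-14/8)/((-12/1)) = 7/48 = 0.15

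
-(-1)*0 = 0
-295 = -295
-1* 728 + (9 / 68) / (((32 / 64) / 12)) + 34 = -11744 / 17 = -690.82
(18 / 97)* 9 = 162 / 97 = 1.67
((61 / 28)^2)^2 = 13845841 / 614656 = 22.53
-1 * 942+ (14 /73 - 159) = -80359 /73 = -1100.81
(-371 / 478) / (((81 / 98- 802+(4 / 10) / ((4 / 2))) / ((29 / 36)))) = 2635955 / 3376872108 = 0.00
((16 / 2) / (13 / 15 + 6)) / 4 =30 / 103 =0.29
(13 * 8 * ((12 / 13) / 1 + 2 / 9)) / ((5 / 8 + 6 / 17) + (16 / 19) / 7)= 19390336 / 178785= 108.46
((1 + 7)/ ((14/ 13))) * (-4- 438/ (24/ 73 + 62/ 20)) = -17147104/ 17521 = -978.66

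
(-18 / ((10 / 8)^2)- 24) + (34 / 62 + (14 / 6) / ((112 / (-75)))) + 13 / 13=-440623 / 12400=-35.53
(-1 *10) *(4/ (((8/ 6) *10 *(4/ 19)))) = -57/ 4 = -14.25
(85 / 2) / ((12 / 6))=85 / 4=21.25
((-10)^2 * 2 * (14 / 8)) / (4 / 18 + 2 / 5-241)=-1.46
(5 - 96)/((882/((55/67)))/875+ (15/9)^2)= -22.72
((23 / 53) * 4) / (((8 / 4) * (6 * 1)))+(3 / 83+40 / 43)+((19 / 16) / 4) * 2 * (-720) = -483926749 / 1134942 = -426.39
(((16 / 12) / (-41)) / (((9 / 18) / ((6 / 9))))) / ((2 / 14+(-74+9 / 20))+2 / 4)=2240 / 3766383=0.00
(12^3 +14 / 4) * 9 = 31167 / 2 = 15583.50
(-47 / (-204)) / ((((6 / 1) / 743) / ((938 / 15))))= 16377949 / 9180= 1784.09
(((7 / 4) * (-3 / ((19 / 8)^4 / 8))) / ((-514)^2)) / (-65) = 43008 / 559492162385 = 0.00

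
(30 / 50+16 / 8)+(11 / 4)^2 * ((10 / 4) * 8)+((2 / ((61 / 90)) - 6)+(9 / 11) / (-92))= 11635859 / 77165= 150.79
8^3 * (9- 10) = -512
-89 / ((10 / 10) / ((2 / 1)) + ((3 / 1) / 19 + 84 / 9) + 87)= -10146 / 11057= -0.92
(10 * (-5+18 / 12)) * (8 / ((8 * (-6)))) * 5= 175 / 6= 29.17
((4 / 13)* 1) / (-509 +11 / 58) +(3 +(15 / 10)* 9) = 12659755 / 767286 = 16.50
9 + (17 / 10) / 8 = 737 / 80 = 9.21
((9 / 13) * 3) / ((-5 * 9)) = -0.05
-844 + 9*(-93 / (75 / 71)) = -40909 / 25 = -1636.36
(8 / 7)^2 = 64 / 49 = 1.31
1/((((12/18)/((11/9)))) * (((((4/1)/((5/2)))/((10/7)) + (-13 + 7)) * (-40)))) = 0.01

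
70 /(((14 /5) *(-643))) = -25 /643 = -0.04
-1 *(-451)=451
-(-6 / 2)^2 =-9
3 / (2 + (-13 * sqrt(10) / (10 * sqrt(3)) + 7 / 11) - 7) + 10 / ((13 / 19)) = 4719 * sqrt(30) / 48671 + 8629730 / 632723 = 14.17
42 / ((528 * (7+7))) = 1 / 176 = 0.01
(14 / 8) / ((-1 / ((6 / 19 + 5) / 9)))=-707 / 684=-1.03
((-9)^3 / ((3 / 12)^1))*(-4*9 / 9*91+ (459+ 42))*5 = -1997460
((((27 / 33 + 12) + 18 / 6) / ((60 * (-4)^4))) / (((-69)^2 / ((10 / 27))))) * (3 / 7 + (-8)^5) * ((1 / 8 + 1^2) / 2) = -6651817 / 4504743936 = -0.00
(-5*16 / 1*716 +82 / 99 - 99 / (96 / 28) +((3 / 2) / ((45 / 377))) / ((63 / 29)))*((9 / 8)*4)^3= -128661915051 / 24640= -5221668.63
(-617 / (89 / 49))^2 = 914034289 / 7921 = 115393.80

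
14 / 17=0.82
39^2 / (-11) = -1521 / 11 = -138.27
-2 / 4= -1 / 2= -0.50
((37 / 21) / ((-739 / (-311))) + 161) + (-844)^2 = 11057252450 / 15519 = 712497.74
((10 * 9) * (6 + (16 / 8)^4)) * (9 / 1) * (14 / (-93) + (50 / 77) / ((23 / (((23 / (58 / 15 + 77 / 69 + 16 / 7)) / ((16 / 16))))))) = -197804160 / 181381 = -1090.55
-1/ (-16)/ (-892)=-1/ 14272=-0.00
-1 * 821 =-821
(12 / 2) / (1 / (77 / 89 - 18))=-9150 / 89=-102.81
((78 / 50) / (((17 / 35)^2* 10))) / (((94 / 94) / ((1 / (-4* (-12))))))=637 / 46240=0.01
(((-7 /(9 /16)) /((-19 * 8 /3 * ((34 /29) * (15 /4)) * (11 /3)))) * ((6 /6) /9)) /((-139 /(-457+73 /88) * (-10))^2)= 36347385683 /199352377752000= 0.00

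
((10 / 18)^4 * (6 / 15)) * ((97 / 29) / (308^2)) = 12125 / 9024839208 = 0.00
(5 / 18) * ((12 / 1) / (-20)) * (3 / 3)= -1 / 6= -0.17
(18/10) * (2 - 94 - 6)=-882/5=-176.40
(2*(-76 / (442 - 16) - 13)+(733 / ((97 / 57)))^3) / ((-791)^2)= 15535167892335011 / 121631979081669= 127.72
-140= -140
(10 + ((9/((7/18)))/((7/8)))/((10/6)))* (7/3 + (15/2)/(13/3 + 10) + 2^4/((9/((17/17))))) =11367203/94815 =119.89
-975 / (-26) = 75 / 2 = 37.50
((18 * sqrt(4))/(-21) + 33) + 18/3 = 261/7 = 37.29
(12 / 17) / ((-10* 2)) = -3 / 85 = -0.04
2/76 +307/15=11681/570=20.49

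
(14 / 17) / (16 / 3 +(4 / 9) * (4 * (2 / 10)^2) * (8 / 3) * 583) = 4725 / 664904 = 0.01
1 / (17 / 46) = 46 / 17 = 2.71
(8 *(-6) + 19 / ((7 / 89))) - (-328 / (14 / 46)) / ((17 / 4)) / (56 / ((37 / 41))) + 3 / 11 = 1813638 / 9163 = 197.93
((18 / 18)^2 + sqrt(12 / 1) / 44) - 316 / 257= -59 / 257 + sqrt(3) / 22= -0.15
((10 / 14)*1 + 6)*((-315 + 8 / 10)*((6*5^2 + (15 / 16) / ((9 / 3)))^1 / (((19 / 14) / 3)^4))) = -986729831451 / 130321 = -7571533.61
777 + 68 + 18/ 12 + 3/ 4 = 3389/ 4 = 847.25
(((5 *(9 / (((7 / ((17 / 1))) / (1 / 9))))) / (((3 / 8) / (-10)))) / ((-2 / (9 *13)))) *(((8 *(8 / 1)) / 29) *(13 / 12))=9193600 / 203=45288.67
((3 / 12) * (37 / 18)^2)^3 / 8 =0.15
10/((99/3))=10/33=0.30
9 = 9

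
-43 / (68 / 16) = -172 / 17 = -10.12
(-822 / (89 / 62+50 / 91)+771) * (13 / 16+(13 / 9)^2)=5005206895 / 4837968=1034.57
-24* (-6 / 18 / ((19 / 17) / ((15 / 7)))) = 2040 / 133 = 15.34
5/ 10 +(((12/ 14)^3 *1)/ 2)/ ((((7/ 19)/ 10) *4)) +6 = 41473/ 4802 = 8.64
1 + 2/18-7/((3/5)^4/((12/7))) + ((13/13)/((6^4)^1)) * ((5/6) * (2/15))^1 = -1067039/11664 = -91.48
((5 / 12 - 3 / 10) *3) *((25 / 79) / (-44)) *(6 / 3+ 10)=-105 / 3476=-0.03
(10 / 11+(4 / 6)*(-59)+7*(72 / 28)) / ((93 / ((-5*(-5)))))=-16850 / 3069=-5.49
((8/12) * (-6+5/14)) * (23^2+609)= -4281.05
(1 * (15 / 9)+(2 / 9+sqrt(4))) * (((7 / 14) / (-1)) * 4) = -70 / 9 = -7.78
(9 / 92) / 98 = 9 / 9016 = 0.00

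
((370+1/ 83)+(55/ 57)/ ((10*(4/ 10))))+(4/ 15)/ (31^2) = 11222362999/ 30309940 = 370.25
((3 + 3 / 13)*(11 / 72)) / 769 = 77 / 119964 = 0.00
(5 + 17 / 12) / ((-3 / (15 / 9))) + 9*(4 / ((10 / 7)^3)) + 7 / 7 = 132073 / 13500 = 9.78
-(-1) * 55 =55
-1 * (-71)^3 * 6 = 2147466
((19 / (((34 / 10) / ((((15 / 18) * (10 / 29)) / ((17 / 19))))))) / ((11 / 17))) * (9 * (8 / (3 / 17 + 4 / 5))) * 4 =21660000 / 26477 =818.07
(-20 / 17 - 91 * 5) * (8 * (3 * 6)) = -1116720 / 17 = -65689.41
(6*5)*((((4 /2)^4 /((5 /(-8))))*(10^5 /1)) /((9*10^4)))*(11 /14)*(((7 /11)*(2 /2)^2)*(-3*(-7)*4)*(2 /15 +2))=-229376 /3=-76458.67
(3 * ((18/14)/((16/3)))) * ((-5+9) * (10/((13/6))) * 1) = 1215/91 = 13.35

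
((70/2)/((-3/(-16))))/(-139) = -560/417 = -1.34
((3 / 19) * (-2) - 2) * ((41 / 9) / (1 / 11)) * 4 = -79376 / 171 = -464.19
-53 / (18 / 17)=-901 / 18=-50.06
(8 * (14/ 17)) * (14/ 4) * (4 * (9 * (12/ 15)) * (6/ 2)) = 169344/ 85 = 1992.28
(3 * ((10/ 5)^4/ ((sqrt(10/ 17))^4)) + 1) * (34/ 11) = 118762/ 275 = 431.86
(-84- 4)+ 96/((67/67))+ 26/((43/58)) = 1852/43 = 43.07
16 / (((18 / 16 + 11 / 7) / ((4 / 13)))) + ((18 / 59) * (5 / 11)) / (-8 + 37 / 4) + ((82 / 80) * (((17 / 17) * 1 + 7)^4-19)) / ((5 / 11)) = 2343007764949 / 254797400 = 9195.57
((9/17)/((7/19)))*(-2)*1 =-2.87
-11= -11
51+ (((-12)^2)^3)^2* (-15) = -133741506723789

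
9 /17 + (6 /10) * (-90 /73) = -0.21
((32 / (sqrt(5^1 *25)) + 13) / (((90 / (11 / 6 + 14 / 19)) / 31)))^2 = 4290046228 *sqrt(5) / 164480625 + 203034687829 / 1462050000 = 197.19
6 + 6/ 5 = 36/ 5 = 7.20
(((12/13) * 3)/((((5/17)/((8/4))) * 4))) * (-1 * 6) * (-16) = 29376/65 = 451.94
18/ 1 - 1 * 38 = -20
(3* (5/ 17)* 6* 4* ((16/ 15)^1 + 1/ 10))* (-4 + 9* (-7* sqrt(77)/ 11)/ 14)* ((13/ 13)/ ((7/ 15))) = -3600/ 17- 4050* sqrt(77)/ 187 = -401.81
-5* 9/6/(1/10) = -75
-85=-85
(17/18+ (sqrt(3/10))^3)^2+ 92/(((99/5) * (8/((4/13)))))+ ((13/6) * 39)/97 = 17 * sqrt(30)/300+ 2212069127/1123551000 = 2.28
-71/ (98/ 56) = -284/ 7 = -40.57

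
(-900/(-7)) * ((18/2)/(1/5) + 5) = 45000/7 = 6428.57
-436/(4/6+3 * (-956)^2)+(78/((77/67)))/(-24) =-325670405/115155964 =-2.83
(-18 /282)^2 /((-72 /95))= -95 /17672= -0.01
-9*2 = -18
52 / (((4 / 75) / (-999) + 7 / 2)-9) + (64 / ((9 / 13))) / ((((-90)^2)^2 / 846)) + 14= 15366454282754 / 3379665414375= 4.55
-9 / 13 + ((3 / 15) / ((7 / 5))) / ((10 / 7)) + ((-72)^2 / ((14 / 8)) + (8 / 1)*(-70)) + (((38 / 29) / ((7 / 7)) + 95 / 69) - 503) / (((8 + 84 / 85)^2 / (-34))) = 347056497292567 / 132857235420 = 2612.25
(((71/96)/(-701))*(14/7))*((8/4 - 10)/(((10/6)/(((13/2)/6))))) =923/84120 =0.01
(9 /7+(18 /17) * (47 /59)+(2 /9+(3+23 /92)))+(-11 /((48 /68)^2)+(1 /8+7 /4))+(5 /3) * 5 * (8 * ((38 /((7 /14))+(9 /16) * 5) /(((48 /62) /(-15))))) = -17156079593 /168504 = -101814.08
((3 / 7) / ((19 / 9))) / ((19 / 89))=2403 / 2527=0.95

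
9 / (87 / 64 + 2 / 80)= 2880 / 443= 6.50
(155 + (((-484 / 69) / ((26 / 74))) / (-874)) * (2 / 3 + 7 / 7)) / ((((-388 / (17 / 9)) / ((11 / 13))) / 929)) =-31673117425565 / 53384197932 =-593.31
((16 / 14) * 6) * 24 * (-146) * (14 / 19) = -336384 / 19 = -17704.42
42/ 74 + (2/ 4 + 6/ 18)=311/ 222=1.40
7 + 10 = 17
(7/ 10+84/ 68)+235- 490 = -43021/ 170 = -253.06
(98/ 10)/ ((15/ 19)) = 12.41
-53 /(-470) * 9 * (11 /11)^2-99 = -46053 /470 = -97.99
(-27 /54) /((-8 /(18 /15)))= 3 /40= 0.08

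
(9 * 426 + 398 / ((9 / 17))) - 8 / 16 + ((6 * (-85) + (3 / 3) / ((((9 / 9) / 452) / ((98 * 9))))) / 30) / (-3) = 14521 / 90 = 161.34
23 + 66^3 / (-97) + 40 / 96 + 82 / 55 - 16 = -189177097 / 64020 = -2954.97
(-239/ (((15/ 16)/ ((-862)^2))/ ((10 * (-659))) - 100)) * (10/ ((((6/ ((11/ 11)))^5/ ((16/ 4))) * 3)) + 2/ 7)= 5492928201993184/ 7996049848296909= 0.69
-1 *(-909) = 909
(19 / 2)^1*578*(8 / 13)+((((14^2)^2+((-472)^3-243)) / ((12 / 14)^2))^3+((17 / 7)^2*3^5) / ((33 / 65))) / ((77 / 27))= -1026972244159401002645112.00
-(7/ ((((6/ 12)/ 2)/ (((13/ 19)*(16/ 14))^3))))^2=-179.23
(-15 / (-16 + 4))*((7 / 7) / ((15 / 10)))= 5 / 6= 0.83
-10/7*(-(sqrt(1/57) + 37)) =10*sqrt(57)/399 + 370/7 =53.05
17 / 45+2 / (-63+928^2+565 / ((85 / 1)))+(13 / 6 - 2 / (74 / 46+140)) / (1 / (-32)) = -14698064346506 / 214558995105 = -68.50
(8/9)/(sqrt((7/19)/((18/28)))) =4 * sqrt(38)/21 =1.17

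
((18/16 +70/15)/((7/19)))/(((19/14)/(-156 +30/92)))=-1803.22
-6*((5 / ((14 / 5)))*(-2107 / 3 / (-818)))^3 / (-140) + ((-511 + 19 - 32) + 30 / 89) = -3672282739483673 / 7014753424512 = -523.51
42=42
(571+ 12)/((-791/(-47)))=27401/791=34.64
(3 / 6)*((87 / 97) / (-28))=-87 / 5432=-0.02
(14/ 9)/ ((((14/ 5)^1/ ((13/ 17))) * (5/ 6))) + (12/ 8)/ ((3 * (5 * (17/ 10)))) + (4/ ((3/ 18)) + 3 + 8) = 1814/ 51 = 35.57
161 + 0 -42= 119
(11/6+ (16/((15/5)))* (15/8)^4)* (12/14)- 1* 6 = 46657/896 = 52.07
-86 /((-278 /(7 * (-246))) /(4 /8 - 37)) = 2702679 /139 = 19443.73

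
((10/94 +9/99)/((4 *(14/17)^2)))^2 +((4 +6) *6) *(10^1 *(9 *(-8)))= -1774340288669079/41072696896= -43199.99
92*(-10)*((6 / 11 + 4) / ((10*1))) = -4600 / 11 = -418.18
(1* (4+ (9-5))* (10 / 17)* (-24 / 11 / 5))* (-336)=129024 / 187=689.97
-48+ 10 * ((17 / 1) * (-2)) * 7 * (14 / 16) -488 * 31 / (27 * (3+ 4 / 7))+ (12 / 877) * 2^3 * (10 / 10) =-2708017459 / 1183950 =-2287.27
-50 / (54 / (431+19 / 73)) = -29150 / 73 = -399.32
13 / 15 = 0.87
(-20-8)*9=-252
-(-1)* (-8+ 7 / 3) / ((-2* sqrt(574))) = 17* sqrt(574) / 3444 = 0.12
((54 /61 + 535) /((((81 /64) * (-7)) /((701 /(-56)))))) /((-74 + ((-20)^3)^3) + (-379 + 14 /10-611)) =-916599560 /619799041286325117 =-0.00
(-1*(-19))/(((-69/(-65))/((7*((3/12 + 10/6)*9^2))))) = 77805/4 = 19451.25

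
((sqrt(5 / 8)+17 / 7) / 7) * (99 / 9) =5.06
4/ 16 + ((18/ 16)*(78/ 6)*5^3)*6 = 10969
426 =426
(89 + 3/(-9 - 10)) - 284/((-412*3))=522941/5871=89.07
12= 12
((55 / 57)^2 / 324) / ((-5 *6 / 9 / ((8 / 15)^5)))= -495616 / 13322930625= -0.00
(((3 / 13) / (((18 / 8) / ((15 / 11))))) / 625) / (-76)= -1 / 339625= -0.00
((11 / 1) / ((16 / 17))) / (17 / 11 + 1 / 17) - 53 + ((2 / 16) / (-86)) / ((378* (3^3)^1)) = -16049841683 / 351086400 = -45.71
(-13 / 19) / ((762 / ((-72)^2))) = -11232 / 2413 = -4.65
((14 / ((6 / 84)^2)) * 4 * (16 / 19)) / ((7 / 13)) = 326144 / 19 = 17165.47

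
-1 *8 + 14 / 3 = -10 / 3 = -3.33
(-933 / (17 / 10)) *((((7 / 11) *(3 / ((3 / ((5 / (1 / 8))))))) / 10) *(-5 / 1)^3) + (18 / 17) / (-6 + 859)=174625.67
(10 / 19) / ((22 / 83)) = 415 / 209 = 1.99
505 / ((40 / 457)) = 46157 / 8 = 5769.62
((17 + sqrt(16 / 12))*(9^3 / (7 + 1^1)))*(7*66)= 56133*sqrt(3) / 2 + 2862783 / 4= 764308.35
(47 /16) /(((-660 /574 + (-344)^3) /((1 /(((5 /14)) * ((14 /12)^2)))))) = -17343 /116830769380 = -0.00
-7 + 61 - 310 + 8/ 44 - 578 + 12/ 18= -27494/ 33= -833.15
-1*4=-4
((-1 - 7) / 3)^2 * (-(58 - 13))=-320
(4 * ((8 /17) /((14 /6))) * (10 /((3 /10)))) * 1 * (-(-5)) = 16000 /119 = 134.45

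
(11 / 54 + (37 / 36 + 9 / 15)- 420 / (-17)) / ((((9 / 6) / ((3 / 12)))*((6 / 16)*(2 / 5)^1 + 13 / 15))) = 243613 / 55998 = 4.35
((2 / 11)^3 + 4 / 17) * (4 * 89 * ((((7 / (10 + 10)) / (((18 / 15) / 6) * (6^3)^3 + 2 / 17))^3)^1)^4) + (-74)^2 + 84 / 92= 8120589785345525045257216041943436652057309117313701999212749060543670016253027873463810437582465967419 / 1482694671410800086060189165308123768524939546223397391277959088287629578498040320138011235181395968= 5476.91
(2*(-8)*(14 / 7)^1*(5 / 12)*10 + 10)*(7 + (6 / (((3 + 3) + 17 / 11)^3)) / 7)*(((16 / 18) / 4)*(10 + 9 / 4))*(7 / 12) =-254051601685 / 185258988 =-1371.33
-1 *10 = -10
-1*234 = -234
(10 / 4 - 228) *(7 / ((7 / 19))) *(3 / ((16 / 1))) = -25707 / 32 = -803.34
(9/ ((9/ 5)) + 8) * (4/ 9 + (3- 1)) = 286/ 9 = 31.78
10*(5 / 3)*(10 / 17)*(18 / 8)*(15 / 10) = 33.09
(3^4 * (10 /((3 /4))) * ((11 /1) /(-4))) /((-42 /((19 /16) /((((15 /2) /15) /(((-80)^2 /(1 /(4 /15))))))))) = 2006400 /7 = 286628.57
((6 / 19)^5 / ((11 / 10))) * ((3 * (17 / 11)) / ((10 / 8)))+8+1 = 2699644419 / 299607979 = 9.01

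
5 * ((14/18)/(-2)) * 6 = -35/3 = -11.67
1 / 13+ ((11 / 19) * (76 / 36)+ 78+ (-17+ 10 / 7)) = 63.73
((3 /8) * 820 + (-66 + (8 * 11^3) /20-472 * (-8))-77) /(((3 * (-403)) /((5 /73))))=-44729 /176514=-0.25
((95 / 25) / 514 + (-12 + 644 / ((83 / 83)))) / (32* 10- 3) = 1624259 / 814690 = 1.99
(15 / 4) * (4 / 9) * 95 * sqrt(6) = 475 * sqrt(6) / 3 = 387.84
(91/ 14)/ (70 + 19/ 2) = 13/ 159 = 0.08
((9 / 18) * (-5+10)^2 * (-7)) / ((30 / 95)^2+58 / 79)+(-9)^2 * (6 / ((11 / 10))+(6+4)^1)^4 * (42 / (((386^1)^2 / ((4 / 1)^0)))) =2824099345014325 / 2358147921316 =1197.59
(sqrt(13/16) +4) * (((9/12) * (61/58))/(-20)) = -183/1160- 183 * sqrt(13)/18560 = -0.19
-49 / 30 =-1.63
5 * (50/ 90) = 25/ 9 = 2.78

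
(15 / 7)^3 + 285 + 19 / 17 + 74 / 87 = 150569743 / 507297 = 296.81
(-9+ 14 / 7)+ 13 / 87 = -596 / 87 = -6.85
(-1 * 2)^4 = 16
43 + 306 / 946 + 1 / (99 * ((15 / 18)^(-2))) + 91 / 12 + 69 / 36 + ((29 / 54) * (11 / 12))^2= 10541037545 / 198614592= 53.07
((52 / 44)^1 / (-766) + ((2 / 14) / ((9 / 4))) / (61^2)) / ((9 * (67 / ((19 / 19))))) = -3013795 / 1191074663394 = -0.00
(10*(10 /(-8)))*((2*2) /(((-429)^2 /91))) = -350 /14157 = -0.02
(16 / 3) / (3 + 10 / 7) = 112 / 93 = 1.20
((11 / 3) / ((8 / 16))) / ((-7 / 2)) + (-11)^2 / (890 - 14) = -12001 / 6132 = -1.96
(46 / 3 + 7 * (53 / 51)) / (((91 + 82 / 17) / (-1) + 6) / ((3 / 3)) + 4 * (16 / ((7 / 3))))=-8071 / 22275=-0.36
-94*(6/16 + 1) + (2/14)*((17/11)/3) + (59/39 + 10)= -471125/4004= -117.66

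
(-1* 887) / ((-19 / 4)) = 3548 / 19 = 186.74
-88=-88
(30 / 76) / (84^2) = 5 / 89376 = 0.00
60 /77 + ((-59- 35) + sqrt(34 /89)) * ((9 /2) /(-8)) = 33051 /616- 9 * sqrt(3026) /1424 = 53.31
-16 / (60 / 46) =-184 / 15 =-12.27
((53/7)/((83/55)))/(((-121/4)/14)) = -2120/913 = -2.32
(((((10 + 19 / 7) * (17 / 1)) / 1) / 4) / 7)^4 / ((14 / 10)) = 26201473552805 / 10330523392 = 2536.32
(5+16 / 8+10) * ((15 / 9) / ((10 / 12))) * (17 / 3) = 578 / 3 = 192.67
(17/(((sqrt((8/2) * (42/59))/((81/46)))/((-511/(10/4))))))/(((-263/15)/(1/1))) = 100521 * sqrt(2478)/24196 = 206.81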